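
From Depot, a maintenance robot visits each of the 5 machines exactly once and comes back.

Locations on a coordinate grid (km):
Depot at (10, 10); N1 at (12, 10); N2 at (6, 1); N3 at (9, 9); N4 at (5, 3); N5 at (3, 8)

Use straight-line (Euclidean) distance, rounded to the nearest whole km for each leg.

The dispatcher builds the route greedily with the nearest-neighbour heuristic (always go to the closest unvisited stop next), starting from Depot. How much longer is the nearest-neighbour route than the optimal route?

From Depot: N3=1, N1=2, N5=7, N4=9, N2=10 → choose N3 (1).
From N3: N1=3, N5=6, N4=7, N2=9 → choose N1 (3).
From N1: N5=9, N4=10, N2=11 → choose N5 (9).
From N5: N4=5, N2=8 → choose N4 (5).
From N4: N2=2 → choose N2 (2).
NN route Depot → N3 → N1 → N5 → N4 → N2 → Depot costs 30.
Optimal: Depot → N1 → N2 → N4 → N5 → N3 → Depot costs 27 (by enumerating all 60 distinct tours).
Excess = 30 − 27 = 3.

3 km longer than the optimal tour.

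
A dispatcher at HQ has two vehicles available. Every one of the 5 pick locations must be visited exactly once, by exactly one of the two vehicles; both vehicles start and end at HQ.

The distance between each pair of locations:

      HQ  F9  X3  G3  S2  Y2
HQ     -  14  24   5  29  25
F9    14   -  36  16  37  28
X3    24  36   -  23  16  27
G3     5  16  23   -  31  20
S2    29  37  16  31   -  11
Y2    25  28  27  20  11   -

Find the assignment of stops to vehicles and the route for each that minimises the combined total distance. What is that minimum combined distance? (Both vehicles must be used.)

Check every non-empty split of the stops between the two vehicles; for each half take its own optimal tour:
  {F9} + {X3, G3, S2, Y2}: 28 + 76 = 104
  {X3} + {F9, G3, S2, Y2}: 48 + 87 = 135
  {F9, X3} + {G3, S2, Y2}: 74 + 65 = 139
  {G3} + {F9, X3, S2, Y2}: 10 + 93 = 103
  {F9, G3} + {X3, S2, Y2}: 35 + 76 = 111
  {X3, G3} + {F9, S2, Y2}: 52 + 82 = 134
  … (15 splits in total)
Best: vehicle 1 HQ → G3 → HQ = 10; vehicle 2 HQ → F9 → Y2 → S2 → X3 → HQ = 93; combined 103.

103 — the smallest possible combined total.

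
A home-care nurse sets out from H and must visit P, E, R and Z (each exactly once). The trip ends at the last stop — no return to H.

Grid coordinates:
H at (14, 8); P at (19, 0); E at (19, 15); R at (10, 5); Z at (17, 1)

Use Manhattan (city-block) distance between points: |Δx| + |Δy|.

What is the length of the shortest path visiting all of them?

Shortest open route: 36.

There are 4! = 24 possible orderings.
H→P→E→R→Z: 13+15+19+11 = 58
H→P→E→Z→R: 13+15+16+11 = 55
H→P→R→E→Z: 13+14+19+16 = 62
H→P→R→Z→E: 13+14+11+16 = 54
H→P→Z→E→R: 13+3+16+19 = 51
H→P→Z→R→E: 13+3+11+19 = 46
H→E→P→R→Z: 12+15+14+11 = 52
H→E→P→Z→R: 12+15+3+11 = 41
H→E→R→P→Z: 12+19+14+3 = 48
H→E→R→Z→P: 12+19+11+3 = 45
H→E→Z→P→R: 12+16+3+14 = 45
H→E→Z→R→P: 12+16+11+14 = 53
H→R→P→E→Z: 7+14+15+16 = 52
H→R→P→Z→E: 7+14+3+16 = 40
… (10 more)
H→R→Z→P→E: 7+11+3+15 = 36  ← best
The minimum is 36.
One shortest path: H → R → Z → P → E.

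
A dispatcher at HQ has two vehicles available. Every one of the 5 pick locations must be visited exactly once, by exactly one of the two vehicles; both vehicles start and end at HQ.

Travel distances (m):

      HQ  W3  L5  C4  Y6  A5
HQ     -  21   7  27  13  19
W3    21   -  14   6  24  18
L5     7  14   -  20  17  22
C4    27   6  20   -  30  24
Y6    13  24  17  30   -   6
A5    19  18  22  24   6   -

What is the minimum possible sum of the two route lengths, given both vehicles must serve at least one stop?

There are 2^4 − 1 = 15 ways to divide the 5 stops into two non-empty groups. For each, the best each vehicle can do is its own shortest tour through its group:
  {W3} + {L5, C4, Y6, A5}: 42 + 70 = 112
  {L5} + {W3, C4, Y6, A5}: 14 + 70 = 84
  {W3, L5} + {C4, Y6, A5}: 42 + 70 = 112
  {C4} + {W3, L5, Y6, A5}: 54 + 58 = 112
  {W3, C4} + {L5, Y6, A5}: 54 + 48 = 102
  {L5, C4} + {W3, Y6, A5}: 54 + 58 = 112
  … (15 splits in total)
Best: vehicle 1 HQ → L5 → HQ = 14; vehicle 2 HQ → W3 → C4 → A5 → Y6 → HQ = 70; combined 84.

Minimum combined distance: 84 m.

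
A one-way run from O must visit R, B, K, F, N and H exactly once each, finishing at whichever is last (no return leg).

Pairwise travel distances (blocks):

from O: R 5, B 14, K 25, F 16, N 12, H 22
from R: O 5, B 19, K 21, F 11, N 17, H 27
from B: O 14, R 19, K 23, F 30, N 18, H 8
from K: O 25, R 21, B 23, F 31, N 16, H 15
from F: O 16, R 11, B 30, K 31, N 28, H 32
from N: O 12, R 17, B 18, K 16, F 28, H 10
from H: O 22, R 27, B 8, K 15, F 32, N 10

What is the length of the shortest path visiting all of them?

80 blocks — the minimum one-way total.

There are 6! = 720 possible orderings.
O→R→B→K→F→N→H: 5+19+23+31+28+10 = 116
O→R→B→K→F→H→N: 5+19+23+31+32+10 = 120
O→R→B→K→N→F→H: 5+19+23+16+28+32 = 123
O→R→B→K→N→H→F: 5+19+23+16+10+32 = 105
O→R→B→K→H→F→N: 5+19+23+15+32+28 = 122
O→R→B→K→H→N→F: 5+19+23+15+10+28 = 100
O→R→B→F→K→N→H: 5+19+30+31+16+10 = 111
O→R→B→F→K→H→N: 5+19+30+31+15+10 = 110
… (712 more)
O→R→F→B→H→N→K: 5+11+30+8+10+16 = 80  ← best
The minimum is 80.
One shortest path: O → R → F → B → H → N → K.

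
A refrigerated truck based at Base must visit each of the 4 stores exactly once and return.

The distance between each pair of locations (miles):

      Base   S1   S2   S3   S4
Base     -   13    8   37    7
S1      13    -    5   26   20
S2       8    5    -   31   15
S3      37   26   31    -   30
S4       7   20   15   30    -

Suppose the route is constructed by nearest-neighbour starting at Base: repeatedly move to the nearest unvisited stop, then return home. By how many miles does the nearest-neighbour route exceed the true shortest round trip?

Base: S4=7, S2=8, S1=13, S3=37 ⇒ S4
S4: S2=15, S1=20, S3=30 ⇒ S2
S2: S1=5, S3=31 ⇒ S1
S1: S3=26 ⇒ S3
NN route Base → S4 → S2 → S1 → S3 → Base costs 90.
Optimal: Base → S2 → S1 → S3 → S4 → Base costs 76 (by enumerating all 12 distinct tours).
Excess = 90 − 76 = 14.

14 miles longer than the optimal tour.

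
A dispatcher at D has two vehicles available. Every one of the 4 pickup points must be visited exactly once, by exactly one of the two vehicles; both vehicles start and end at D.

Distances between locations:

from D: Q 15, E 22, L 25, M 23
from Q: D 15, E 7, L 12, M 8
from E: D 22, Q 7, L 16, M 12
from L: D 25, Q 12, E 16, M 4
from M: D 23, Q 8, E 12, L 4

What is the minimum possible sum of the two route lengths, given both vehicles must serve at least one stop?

Minimum combined distance: 93.

Try each way of splitting the stops between the two vehicles (each non-empty) and, for each split, find the best tour for each vehicle:
  {Q} + {E, L, M}: 30 + 63 = 93
  {E} + {Q, L, M}: 44 + 52 = 96
  {Q, E} + {L, M}: 44 + 52 = 96
  {L} + {Q, E, M}: 50 + 57 = 107
  {Q, L} + {E, M}: 52 + 57 = 109
  {E, L} + {Q, M}: 63 + 46 = 109
  … (7 splits in total)
Best: vehicle 1 D → Q → D = 30; vehicle 2 D → E → M → L → D = 63; combined 93.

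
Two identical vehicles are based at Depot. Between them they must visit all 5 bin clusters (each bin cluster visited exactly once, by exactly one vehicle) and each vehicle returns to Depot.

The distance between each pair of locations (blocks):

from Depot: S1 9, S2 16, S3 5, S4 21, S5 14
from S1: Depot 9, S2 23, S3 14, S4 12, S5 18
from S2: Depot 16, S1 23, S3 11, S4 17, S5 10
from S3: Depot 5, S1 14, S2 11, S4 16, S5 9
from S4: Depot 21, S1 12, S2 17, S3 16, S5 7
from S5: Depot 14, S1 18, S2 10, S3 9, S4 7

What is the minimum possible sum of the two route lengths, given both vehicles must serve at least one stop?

Minimum combined distance: 64 blocks.

There are 2^4 − 1 = 15 ways to divide the 5 stops into two non-empty groups. For each, the best each vehicle can do is its own shortest tour through its group:
  {S1} + {S2, S3, S4, S5}: 18 + 54 = 72
  {S2} + {S1, S3, S4, S5}: 32 + 42 = 74
  {S1, S2} + {S3, S4, S5}: 48 + 42 = 90
  {S3} + {S1, S2, S4, S5}: 10 + 54 = 64
  {S1, S3} + {S2, S4, S5}: 28 + 54 = 82
  {S2, S3} + {S1, S4, S5}: 32 + 42 = 74
  … (15 splits in total)
Best: vehicle 1 Depot → S3 → Depot = 10; vehicle 2 Depot → S1 → S4 → S5 → S2 → Depot = 54; combined 64.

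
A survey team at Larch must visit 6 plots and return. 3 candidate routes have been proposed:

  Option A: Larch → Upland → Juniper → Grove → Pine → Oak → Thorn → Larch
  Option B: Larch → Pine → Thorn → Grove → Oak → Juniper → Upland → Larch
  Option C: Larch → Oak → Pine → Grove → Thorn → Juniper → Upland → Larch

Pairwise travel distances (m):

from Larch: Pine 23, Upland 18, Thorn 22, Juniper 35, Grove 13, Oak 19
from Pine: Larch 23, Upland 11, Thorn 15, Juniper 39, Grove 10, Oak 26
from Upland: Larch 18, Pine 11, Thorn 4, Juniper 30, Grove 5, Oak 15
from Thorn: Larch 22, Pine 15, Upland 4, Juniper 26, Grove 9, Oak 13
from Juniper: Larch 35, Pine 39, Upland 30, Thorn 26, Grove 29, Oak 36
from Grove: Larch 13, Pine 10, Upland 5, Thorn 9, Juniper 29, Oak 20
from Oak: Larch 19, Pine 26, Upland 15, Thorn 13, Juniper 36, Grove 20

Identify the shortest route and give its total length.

Option A: 18 + 30 + 29 + 10 + 26 + 13 + 22 = 148
Option B: 23 + 15 + 9 + 20 + 36 + 30 + 18 = 151
Option C: 19 + 26 + 10 + 9 + 26 + 30 + 18 = 138

138 m — Option C is the shortest.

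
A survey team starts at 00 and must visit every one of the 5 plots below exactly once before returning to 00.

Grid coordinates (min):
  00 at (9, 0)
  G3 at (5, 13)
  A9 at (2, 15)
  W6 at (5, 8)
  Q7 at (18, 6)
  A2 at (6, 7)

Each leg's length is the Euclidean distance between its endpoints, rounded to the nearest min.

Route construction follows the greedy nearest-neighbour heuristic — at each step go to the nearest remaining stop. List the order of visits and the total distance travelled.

Nearest-neighbour total = 47 min; route 00 → A2 → W6 → G3 → A9 → Q7 → 00.

At 00 the remaining stops are A2 8, W6 9, Q7 11, G3 14, A9 17; go to A2.
At A2 the remaining stops are W6 1, G3 6, A9 9, Q7 12; go to W6.
At W6 the remaining stops are G3 5, A9 8, Q7 13; go to G3.
At G3 the remaining stops are A9 4, Q7 15; go to A9.
At A9 the remaining stops are Q7 18; go to Q7.
Return Q7→00: 11.
Total = 8 + 1 + 5 + 4 + 18 + 11 = 47.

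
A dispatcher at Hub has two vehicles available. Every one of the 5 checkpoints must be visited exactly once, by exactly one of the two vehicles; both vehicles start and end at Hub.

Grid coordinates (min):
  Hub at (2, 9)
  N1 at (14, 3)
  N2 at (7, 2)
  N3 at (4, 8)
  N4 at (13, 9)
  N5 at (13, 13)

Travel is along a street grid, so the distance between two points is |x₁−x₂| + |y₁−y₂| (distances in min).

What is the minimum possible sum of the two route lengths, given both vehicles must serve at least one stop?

52 min — the smallest possible combined total.

Try each way of splitting the stops between the two vehicles (each non-empty) and, for each split, find the best tour for each vehicle:
  {N1} + {N2, N3, N4, N5}: 36 + 44 = 80
  {N2} + {N1, N3, N4, N5}: 24 + 44 = 68
  {N1, N2} + {N3, N4, N5}: 38 + 32 = 70
  {N3} + {N1, N2, N4, N5}: 6 + 46 = 52
  {N1, N3} + {N2, N4, N5}: 36 + 44 = 80
  {N2, N3} + {N1, N4, N5}: 24 + 44 = 68
  … (15 splits in total)
Best: vehicle 1 Hub → N3 → Hub = 6; vehicle 2 Hub → N2 → N1 → N4 → N5 → Hub = 46; combined 52.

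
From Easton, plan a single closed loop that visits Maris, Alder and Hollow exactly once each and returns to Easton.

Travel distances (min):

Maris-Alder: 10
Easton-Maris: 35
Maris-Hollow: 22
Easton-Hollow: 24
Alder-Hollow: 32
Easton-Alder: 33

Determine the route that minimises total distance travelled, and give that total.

Minimum total distance: 89 min.

Easton - Maris - Alder - Hollow - Easton: 35+10+32+24 = 101
Easton - Maris - Hollow - Alder - Easton: 35+22+32+33 = 122
Easton - Alder - Maris - Hollow - Easton: 33+10+22+24 = 89
The minimum is 89.
One optimal route: Easton → Alder → Maris → Hollow → Easton (or its reverse).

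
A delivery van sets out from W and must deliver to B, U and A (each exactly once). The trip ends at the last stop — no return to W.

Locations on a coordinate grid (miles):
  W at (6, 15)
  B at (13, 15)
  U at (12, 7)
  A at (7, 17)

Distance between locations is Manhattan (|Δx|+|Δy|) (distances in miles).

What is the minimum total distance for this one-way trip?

Minimum one-way distance = 20 miles.

There are 3! = 6 possible orderings.
W → B → U → A: 7+9+15 = 31
W → B → A → U: 7+8+15 = 30
W → U → B → A: 14+9+8 = 31
W → U → A → B: 14+15+8 = 37
W → A → B → U: 3+8+9 = 20
W → A → U → B: 3+15+9 = 27
The minimum is 20.
One shortest path: W → A → B → U.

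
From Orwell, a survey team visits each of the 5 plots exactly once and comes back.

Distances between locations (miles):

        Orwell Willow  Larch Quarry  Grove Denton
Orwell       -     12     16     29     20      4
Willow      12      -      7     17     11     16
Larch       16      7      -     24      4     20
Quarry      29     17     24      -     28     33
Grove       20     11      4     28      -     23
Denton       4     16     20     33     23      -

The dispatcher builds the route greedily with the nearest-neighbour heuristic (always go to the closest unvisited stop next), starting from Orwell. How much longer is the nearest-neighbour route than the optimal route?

The nearest-neighbour route is 4 miles longer than optimal.

Orwell: Denton=4, Willow=12, Larch=16, Grove=20, Quarry=29 ⇒ Denton
Denton: Willow=16, Larch=20, Grove=23, Quarry=33 ⇒ Willow
Willow: Larch=7, Grove=11, Quarry=17 ⇒ Larch
Larch: Grove=4, Quarry=24 ⇒ Grove
Grove: Quarry=28 ⇒ Quarry
NN route Orwell → Denton → Willow → Larch → Grove → Quarry → Orwell costs 88.
Optimal: Orwell → Willow → Quarry → Larch → Grove → Denton → Orwell costs 84 (by enumerating all 60 distinct tours).
Excess = 88 − 84 = 4.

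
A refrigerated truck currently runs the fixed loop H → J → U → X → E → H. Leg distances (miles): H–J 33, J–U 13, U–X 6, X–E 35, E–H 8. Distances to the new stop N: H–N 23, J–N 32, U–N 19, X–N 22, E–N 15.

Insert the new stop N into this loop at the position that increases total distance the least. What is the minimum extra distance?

Adding 2 miles by placing N on the X–E leg.

Insertion cost between consecutive stops i–j is d(i,N) + d(N,j) − d(i,j):
  between H and J: 23 + 32 − 33 = 22
  between J and U: 32 + 19 − 13 = 38
  between U and X: 19 + 22 − 6 = 35
  between X and E: 22 + 15 − 35 = 2
  between E and H: 15 + 23 − 8 = 30
Cheapest insertion is between X and E, adding 2.
New total = 95 + 2 = 97.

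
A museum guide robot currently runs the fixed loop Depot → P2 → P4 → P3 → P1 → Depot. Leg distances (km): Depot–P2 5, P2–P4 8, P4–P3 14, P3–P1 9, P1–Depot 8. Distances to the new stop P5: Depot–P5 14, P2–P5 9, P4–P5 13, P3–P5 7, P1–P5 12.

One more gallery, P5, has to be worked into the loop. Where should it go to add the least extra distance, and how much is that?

+6 km — insert P5 between P4 and P3.

Insertion cost between consecutive stops i–j is d(i,P5) + d(P5,j) − d(i,j):
  between Depot and P2: 14 + 9 − 5 = 18
  between P2 and P4: 9 + 13 − 8 = 14
  between P4 and P3: 13 + 7 − 14 = 6
  between P3 and P1: 7 + 12 − 9 = 10
  between P1 and Depot: 12 + 14 − 8 = 18
Cheapest insertion is between P4 and P3, adding 6.
New total = 44 + 6 = 50.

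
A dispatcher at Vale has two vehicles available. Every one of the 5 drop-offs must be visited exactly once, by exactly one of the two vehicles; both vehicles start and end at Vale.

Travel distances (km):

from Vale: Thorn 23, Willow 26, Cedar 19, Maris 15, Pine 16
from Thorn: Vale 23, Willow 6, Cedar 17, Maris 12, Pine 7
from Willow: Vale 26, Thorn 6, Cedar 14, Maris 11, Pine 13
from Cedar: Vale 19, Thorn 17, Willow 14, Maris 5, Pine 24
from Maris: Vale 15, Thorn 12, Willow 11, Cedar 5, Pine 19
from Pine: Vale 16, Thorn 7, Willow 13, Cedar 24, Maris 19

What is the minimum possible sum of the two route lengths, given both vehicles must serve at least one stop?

There are 2^4 − 1 = 15 ways to divide the 5 stops into two non-empty groups. For each, the best each vehicle can do is its own shortest tour through its group:
  {Thorn} + {Willow, Cedar, Maris, Pine}: 46 + 63 = 109
  {Willow} + {Thorn, Cedar, Maris, Pine}: 52 + 59 = 111
  {Thorn, Willow} + {Cedar, Maris, Pine}: 55 + 59 = 114
  {Cedar} + {Thorn, Willow, Maris, Pine}: 38 + 55 = 93
  {Thorn, Cedar} + {Willow, Maris, Pine}: 59 + 55 = 114
  {Willow, Cedar} + {Thorn, Maris, Pine}: 59 + 50 = 109
  … (15 splits in total)
  {Maris} + {Thorn, Willow, Cedar, Pine}: 30 + 62 = 92  ← best
Best: vehicle 1 Vale → Maris → Vale = 30; vehicle 2 Vale → Cedar → Willow → Thorn → Pine → Vale = 62; combined 92.

Minimum combined distance: 92 km.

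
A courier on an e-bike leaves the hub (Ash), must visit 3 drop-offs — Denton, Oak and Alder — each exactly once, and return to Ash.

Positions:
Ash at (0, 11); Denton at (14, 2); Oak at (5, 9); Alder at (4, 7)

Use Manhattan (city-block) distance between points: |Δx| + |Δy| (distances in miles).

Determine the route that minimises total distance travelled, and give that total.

46 miles — the shortest possible round trip.

With 3 stops there are 3!/2 = 3 distinct round trips (a route and its reverse cost the same).
Ash→Denton→Oak→Alder→Ash: 23+16+3+8 = 50
Ash→Denton→Alder→Oak→Ash: 23+15+3+7 = 48
Ash→Oak→Denton→Alder→Ash: 7+16+15+8 = 46
The minimum is 46.
One optimal route: Ash → Oak → Denton → Alder → Ash (or its reverse).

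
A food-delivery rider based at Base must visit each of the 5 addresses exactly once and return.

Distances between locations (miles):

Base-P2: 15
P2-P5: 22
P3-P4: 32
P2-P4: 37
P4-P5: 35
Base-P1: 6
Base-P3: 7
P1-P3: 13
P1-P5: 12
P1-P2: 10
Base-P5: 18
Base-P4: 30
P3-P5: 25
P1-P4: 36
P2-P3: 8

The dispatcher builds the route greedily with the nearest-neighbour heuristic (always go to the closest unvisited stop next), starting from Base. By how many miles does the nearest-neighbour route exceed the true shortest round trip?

Base: P1=6, P3=7, P2=15, P5=18, P4=30 ⇒ P1
P1: P2=10, P5=12, P3=13, P4=36 ⇒ P2
P2: P3=8, P5=22, P4=37 ⇒ P3
P3: P5=25, P4=32 ⇒ P5
P5: P4=35 ⇒ P4
NN route Base → P1 → P2 → P3 → P5 → P4 → Base costs 114.
Optimal: Base → P3 → P2 → P1 → P5 → P4 → Base costs 102 (by enumerating all 60 distinct tours).
Excess = 114 − 102 = 12.

Excess over optimum: 12 miles.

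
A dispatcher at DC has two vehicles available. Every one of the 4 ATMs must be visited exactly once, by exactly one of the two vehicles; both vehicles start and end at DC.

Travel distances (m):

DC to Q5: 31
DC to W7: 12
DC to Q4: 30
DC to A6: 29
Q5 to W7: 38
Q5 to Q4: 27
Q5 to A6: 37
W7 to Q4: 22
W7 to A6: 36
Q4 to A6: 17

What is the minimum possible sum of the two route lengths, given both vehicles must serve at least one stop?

There are 2^3 − 1 = 7 ways to divide the 4 stops into two non-empty groups. For each, the best each vehicle can do is its own shortest tour through its group:
  {Q5} + {W7, Q4, A6}: 62 + 80 = 142
  {W7} + {Q5, Q4, A6}: 24 + 104 = 128
  {Q5, W7} + {Q4, A6}: 81 + 76 = 157
  {Q4} + {Q5, W7, A6}: 60 + 116 = 176
  {Q5, Q4} + {W7, A6}: 88 + 77 = 165
  {W7, Q4} + {Q5, A6}: 64 + 97 = 161
  … (7 splits in total)
Best: vehicle 1 DC → W7 → DC = 24; vehicle 2 DC → Q5 → Q4 → A6 → DC = 104; combined 128.

Minimum combined distance: 128 m.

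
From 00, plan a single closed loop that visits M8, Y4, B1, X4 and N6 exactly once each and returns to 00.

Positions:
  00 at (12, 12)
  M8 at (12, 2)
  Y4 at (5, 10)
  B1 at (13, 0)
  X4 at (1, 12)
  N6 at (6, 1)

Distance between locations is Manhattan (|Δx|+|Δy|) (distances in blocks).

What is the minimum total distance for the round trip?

Shortest round trip = 48 blocks.

00 - M8 - Y4 - B1 - X4 - N6 - 00: 10+15+18+24+16+17 = 100
00 - M8 - Y4 - B1 - N6 - X4 - 00: 10+15+18+8+16+11 = 78
00 - M8 - Y4 - X4 - B1 - N6 - 00: 10+15+6+24+8+17 = 80
00 - M8 - Y4 - X4 - N6 - B1 - 00: 10+15+6+16+8+13 = 68
00 - M8 - Y4 - N6 - B1 - X4 - 00: 10+15+10+8+24+11 = 78
00 - M8 - Y4 - N6 - X4 - B1 - 00: 10+15+10+16+24+13 = 88
00 - M8 - B1 - Y4 - X4 - N6 - 00: 10+3+18+6+16+17 = 70
00 - M8 - B1 - Y4 - N6 - X4 - 00: 10+3+18+10+16+11 = 68
00 - M8 - B1 - X4 - Y4 - N6 - 00: 10+3+24+6+10+17 = 70
00 - M8 - B1 - X4 - N6 - Y4 - 00: 10+3+24+16+10+9 = 72
00 - M8 - B1 - N6 - Y4 - X4 - 00: 10+3+8+10+6+11 = 48
00 - M8 - B1 - N6 - X4 - Y4 - 00: 10+3+8+16+6+9 = 52
00 - M8 - X4 - Y4 - B1 - N6 - 00: 10+21+6+18+8+17 = 80
00 - M8 - X4 - Y4 - N6 - B1 - 00: 10+21+6+10+8+13 = 68
… (46 more)
The minimum is 48.
One optimal route: 00 → M8 → B1 → N6 → Y4 → X4 → 00 (or its reverse).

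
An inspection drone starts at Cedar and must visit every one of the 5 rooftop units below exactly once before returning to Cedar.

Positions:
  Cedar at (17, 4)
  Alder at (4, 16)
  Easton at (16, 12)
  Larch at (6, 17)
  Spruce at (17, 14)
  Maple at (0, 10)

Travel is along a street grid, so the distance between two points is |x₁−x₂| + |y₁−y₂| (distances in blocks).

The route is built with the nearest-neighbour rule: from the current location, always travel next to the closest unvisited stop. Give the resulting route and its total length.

At Cedar the remaining stops are Easton 9, Spruce 10, Maple 23, Larch 24, Alder 25; go to Easton.
At Easton the remaining stops are Spruce 3, Larch 15, Alder 16, Maple 18; go to Spruce.
At Spruce the remaining stops are Larch 14, Alder 15, Maple 21; go to Larch.
At Larch the remaining stops are Alder 3, Maple 13; go to Alder.
At Alder the remaining stops are Maple 10; go to Maple.
Return Maple→Cedar: 23.
Total = 9 + 3 + 14 + 3 + 10 + 23 = 62.

62 blocks along Cedar → Easton → Spruce → Larch → Alder → Maple → Cedar.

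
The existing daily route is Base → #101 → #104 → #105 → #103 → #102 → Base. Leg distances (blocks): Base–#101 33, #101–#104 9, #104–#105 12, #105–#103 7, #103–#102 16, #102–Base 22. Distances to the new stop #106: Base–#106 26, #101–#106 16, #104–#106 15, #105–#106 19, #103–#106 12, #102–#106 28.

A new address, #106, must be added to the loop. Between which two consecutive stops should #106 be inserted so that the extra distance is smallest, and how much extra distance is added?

Minimum extra distance: 9 blocks, inserting #106 between Base and #101.

Insertion cost between consecutive stops i–j is d(i,#106) + d(#106,j) − d(i,j):
  between Base and #101: 26 + 16 − 33 = 9
  between #101 and #104: 16 + 15 − 9 = 22
  between #104 and #105: 15 + 19 − 12 = 22
  between #105 and #103: 19 + 12 − 7 = 24
  between #103 and #102: 12 + 28 − 16 = 24
  between #102 and Base: 28 + 26 − 22 = 32
Cheapest insertion is between Base and #101, adding 9.
New total = 99 + 9 = 108.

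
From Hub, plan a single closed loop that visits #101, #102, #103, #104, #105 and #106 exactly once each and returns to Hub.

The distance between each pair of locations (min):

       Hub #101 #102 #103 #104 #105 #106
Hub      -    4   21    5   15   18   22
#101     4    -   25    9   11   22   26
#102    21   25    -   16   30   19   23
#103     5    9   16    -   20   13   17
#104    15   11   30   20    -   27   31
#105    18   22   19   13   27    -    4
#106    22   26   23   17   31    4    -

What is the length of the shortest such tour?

90 min — the shortest possible round trip.

Hub → #101 → #102 → #103 → #104 → #105 → #106 → Hub: 4+25+16+20+27+4+22 = 118
Hub → #101 → #102 → #103 → #104 → #106 → #105 → Hub: 4+25+16+20+31+4+18 = 118
Hub → #101 → #102 → #103 → #105 → #104 → #106 → Hub: 4+25+16+13+27+31+22 = 138
Hub → #101 → #102 → #103 → #105 → #106 → #104 → Hub: 4+25+16+13+4+31+15 = 108
Hub → #101 → #102 → #103 → #106 → #104 → #105 → Hub: 4+25+16+17+31+27+18 = 138
Hub → #101 → #102 → #103 → #106 → #105 → #104 → Hub: 4+25+16+17+4+27+15 = 108
Hub → #101 → #102 → #104 → #103 → #105 → #106 → Hub: 4+25+30+20+13+4+22 = 118
Hub → #101 → #102 → #104 → #103 → #106 → #105 → Hub: 4+25+30+20+17+4+18 = 118
… (352 more)
Hub → #101 → #104 → #102 → #105 → #106 → #103 → Hub: 4+11+30+19+4+17+5 = 90  ← best
The minimum is 90.
One optimal route: Hub → #101 → #104 → #102 → #105 → #106 → #103 → Hub (or its reverse).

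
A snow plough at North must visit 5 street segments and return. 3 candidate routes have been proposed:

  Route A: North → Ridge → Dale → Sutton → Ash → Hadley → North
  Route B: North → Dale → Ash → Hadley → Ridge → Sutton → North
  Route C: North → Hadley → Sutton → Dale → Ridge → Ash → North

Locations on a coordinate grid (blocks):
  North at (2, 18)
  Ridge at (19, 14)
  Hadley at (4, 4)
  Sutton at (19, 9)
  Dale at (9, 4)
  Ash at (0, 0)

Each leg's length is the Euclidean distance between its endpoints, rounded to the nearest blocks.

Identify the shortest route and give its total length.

Route A: 17 + 14 + 11 + 21 + 6 + 14 = 83
Route B: 16 + 10 + 6 + 18 + 5 + 19 = 74
Route C: 14 + 16 + 11 + 14 + 24 + 18 = 97

Shortest is Route B, total 74 blocks.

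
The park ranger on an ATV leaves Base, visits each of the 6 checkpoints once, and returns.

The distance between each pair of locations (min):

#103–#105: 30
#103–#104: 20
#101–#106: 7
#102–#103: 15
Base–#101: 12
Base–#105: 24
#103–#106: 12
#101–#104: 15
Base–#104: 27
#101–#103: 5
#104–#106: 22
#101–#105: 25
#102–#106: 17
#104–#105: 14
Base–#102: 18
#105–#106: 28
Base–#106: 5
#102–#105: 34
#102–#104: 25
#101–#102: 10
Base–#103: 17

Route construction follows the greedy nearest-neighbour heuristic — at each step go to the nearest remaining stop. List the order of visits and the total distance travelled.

Nearest-neighbour total = 95 min; route Base → #106 → #101 → #103 → #102 → #104 → #105 → Base.

From Base: distances to unvisited — #106=5, #101=12, #103=17, #102=18, #105=24, #104=27. Nearest is #106 (5).
From #106: distances to unvisited — #101=7, #103=12, #102=17, #104=22, #105=28. Nearest is #101 (7).
From #101: distances to unvisited — #103=5, #102=10, #104=15, #105=25. Nearest is #103 (5).
From #103: distances to unvisited — #102=15, #104=20, #105=30. Nearest is #102 (15).
From #102: distances to unvisited — #104=25, #105=34. Nearest is #104 (25).
From #104: distances to unvisited — #105=14. Nearest is #105 (14).
Return #105→Base: 24.
Total = 5 + 7 + 5 + 15 + 25 + 14 + 24 = 95.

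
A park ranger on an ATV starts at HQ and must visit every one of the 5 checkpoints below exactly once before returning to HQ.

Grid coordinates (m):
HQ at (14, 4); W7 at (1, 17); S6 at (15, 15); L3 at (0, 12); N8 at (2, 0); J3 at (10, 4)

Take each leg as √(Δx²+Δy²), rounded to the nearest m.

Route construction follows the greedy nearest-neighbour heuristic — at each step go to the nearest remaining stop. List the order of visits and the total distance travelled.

From HQ: distances to unvisited — J3=4, S6=11, N8=13, L3=16, W7=18. Nearest is J3 (4).
From J3: distances to unvisited — N8=9, S6=12, L3=13, W7=16. Nearest is N8 (9).
From N8: distances to unvisited — L3=12, W7=17, S6=20. Nearest is L3 (12).
From L3: distances to unvisited — W7=5, S6=15. Nearest is W7 (5).
From W7: distances to unvisited — S6=14. Nearest is S6 (14).
Return S6→HQ: 11.
Total = 4 + 9 + 12 + 5 + 14 + 11 = 55.

55 m along HQ → J3 → N8 → L3 → W7 → S6 → HQ.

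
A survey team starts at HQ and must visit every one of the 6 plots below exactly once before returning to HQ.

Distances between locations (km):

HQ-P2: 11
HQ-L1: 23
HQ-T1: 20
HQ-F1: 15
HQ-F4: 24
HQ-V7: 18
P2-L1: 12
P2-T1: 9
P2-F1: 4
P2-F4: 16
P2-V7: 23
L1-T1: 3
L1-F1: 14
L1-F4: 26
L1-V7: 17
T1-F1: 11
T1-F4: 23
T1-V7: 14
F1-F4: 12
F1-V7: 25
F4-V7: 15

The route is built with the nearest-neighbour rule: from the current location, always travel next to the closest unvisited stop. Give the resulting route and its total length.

85 km along HQ → P2 → F1 → T1 → L1 → V7 → F4 → HQ.

At HQ the remaining stops are P2 11, F1 15, V7 18, T1 20, L1 23, F4 24; go to P2.
At P2 the remaining stops are F1 4, T1 9, L1 12, F4 16, V7 23; go to F1.
At F1 the remaining stops are T1 11, F4 12, L1 14, V7 25; go to T1.
At T1 the remaining stops are L1 3, V7 14, F4 23; go to L1.
At L1 the remaining stops are V7 17, F4 26; go to V7.
At V7 the remaining stops are F4 15; go to F4.
Return F4→HQ: 24.
Total = 11 + 4 + 11 + 3 + 17 + 15 + 24 = 85.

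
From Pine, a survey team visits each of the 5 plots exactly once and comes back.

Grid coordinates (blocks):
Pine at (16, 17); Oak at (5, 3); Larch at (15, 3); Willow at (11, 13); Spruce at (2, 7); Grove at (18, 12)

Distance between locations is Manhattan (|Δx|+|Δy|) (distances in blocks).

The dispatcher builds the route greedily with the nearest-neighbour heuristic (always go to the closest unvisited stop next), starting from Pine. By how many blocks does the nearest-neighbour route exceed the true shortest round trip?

From Pine: Grove=7, Willow=9, Larch=15, Spruce=24, Oak=25 → choose Grove (7).
From Grove: Willow=8, Larch=12, Spruce=21, Oak=22 → choose Willow (8).
From Willow: Larch=14, Spruce=15, Oak=16 → choose Larch (14).
From Larch: Oak=10, Spruce=17 → choose Oak (10).
From Oak: Spruce=7 → choose Spruce (7).
NN route Pine → Grove → Willow → Larch → Oak → Spruce → Pine costs 70.
Optimal: Pine → Willow → Spruce → Oak → Larch → Grove → Pine costs 60 (by enumerating all 60 distinct tours).
Excess = 70 − 60 = 10.

Excess over optimum: 10 blocks.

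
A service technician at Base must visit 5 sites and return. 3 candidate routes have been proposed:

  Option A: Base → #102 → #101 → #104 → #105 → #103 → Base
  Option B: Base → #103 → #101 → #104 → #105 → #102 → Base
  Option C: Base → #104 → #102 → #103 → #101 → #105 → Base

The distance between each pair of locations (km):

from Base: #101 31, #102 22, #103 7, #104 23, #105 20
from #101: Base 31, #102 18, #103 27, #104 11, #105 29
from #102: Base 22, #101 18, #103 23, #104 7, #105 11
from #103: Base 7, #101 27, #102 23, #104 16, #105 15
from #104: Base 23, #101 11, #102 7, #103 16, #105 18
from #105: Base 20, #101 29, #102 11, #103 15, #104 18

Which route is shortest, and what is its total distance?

Option A: 22 + 18 + 11 + 18 + 15 + 7 = 91
Option B: 7 + 27 + 11 + 18 + 11 + 22 = 96
Option C: 23 + 7 + 23 + 27 + 29 + 20 = 129

Shortest is Option A, total 91 km.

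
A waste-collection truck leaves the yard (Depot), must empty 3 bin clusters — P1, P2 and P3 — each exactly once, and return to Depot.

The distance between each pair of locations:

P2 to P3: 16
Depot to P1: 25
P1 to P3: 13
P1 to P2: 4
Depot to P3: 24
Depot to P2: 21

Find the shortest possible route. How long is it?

Shortest round trip = 62.

There are 3 distinct closed tours to check (reversals are equivalent).
Depot→P1→P2→P3→Depot: 25+4+16+24 = 69
Depot→P1→P3→P2→Depot: 25+13+16+21 = 75
Depot→P2→P1→P3→Depot: 21+4+13+24 = 62
The minimum is 62.
One optimal route: Depot → P2 → P1 → P3 → Depot (or its reverse).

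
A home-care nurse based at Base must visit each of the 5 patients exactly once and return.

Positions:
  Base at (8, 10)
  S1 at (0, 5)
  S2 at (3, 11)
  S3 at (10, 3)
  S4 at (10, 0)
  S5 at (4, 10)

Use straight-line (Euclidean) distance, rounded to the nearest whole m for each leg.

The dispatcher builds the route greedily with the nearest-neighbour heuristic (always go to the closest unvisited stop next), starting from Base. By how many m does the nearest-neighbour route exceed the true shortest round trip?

2 m longer than the optimal tour.

Base: S5=4, S2=5, S3=7, S1=9, S4=10 ⇒ S5
S5: S2=1, S1=6, S3=9, S4=12 ⇒ S2
S2: S1=7, S3=11, S4=13 ⇒ S1
S1: S3=10, S4=11 ⇒ S3
S3: S4=3 ⇒ S4
NN route Base → S5 → S2 → S1 → S3 → S4 → Base costs 35.
Optimal: Base → S2 → S5 → S1 → S4 → S3 → Base costs 33 (by enumerating all 60 distinct tours).
Excess = 35 − 33 = 2.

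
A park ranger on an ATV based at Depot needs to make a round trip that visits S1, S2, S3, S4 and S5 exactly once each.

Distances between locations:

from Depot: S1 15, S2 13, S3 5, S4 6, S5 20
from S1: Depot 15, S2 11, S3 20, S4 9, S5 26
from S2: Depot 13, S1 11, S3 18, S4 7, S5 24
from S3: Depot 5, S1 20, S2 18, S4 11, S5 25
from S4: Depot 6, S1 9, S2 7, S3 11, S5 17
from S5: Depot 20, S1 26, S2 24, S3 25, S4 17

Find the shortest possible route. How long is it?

There are 60 distinct closed tours to check (reversals are equivalent).
Depot-S1-S2-S3-S4-S5-Depot: 15+11+18+11+17+20 = 92
Depot-S1-S2-S3-S5-S4-Depot: 15+11+18+25+17+6 = 92
Depot-S1-S2-S4-S3-S5-Depot: 15+11+7+11+25+20 = 89
Depot-S1-S2-S4-S5-S3-Depot: 15+11+7+17+25+5 = 80
Depot-S1-S2-S5-S3-S4-Depot: 15+11+24+25+11+6 = 92
Depot-S1-S2-S5-S4-S3-Depot: 15+11+24+17+11+5 = 83
Depot-S1-S3-S2-S4-S5-Depot: 15+20+18+7+17+20 = 97
Depot-S1-S3-S2-S5-S4-Depot: 15+20+18+24+17+6 = 100
Depot-S1-S3-S4-S2-S5-Depot: 15+20+11+7+24+20 = 97
Depot-S1-S3-S4-S5-S2-Depot: 15+20+11+17+24+13 = 100
Depot-S1-S3-S5-S2-S4-Depot: 15+20+25+24+7+6 = 97
Depot-S1-S3-S5-S4-S2-Depot: 15+20+25+17+7+13 = 97
Depot-S1-S4-S2-S3-S5-Depot: 15+9+7+18+25+20 = 94
Depot-S1-S4-S2-S5-S3-Depot: 15+9+7+24+25+5 = 85
… (46 more)
The minimum is 80.
One optimal route: Depot → S1 → S2 → S4 → S5 → S3 → Depot (or its reverse).

Minimum total distance: 80.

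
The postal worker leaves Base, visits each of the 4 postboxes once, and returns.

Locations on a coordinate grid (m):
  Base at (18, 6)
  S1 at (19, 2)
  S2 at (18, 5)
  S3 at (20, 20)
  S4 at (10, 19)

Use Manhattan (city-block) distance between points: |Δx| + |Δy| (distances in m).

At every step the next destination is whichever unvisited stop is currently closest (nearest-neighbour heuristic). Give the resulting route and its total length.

Nearest-neighbour total = 56 m; route Base → S2 → S1 → S3 → S4 → Base.

At Base the remaining stops are S2 1, S1 5, S3 16, S4 21; go to S2.
At S2 the remaining stops are S1 4, S3 17, S4 22; go to S1.
At S1 the remaining stops are S3 19, S4 26; go to S3.
At S3 the remaining stops are S4 11; go to S4.
Return S4→Base: 21.
Total = 1 + 4 + 19 + 11 + 21 = 56.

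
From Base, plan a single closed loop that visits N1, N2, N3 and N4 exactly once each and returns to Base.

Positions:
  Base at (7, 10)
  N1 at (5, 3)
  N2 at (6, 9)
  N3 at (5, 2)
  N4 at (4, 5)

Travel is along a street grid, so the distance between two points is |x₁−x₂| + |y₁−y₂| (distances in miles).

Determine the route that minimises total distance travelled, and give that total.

22 miles — the shortest possible round trip.

With 4 stops there are 4!/2 = 12 distinct round trips (a route and its reverse cost the same).
Base → N1 → N2 → N3 → N4 → Base: 9+7+8+4+8 = 36
Base → N1 → N2 → N4 → N3 → Base: 9+7+6+4+10 = 36
Base → N1 → N3 → N2 → N4 → Base: 9+1+8+6+8 = 32
Base → N1 → N3 → N4 → N2 → Base: 9+1+4+6+2 = 22
Base → N1 → N4 → N2 → N3 → Base: 9+3+6+8+10 = 36
Base → N1 → N4 → N3 → N2 → Base: 9+3+4+8+2 = 26
Base → N2 → N1 → N3 → N4 → Base: 2+7+1+4+8 = 22
Base → N2 → N1 → N4 → N3 → Base: 2+7+3+4+10 = 26
Base → N2 → N3 → N1 → N4 → Base: 2+8+1+3+8 = 22
Base → N2 → N4 → N1 → N3 → Base: 2+6+3+1+10 = 22
Base → N3 → N1 → N2 → N4 → Base: 10+1+7+6+8 = 32
Base → N3 → N2 → N1 → N4 → Base: 10+8+7+3+8 = 36
The minimum is 22.
One optimal route: Base → N1 → N3 → N4 → N2 → Base (or its reverse).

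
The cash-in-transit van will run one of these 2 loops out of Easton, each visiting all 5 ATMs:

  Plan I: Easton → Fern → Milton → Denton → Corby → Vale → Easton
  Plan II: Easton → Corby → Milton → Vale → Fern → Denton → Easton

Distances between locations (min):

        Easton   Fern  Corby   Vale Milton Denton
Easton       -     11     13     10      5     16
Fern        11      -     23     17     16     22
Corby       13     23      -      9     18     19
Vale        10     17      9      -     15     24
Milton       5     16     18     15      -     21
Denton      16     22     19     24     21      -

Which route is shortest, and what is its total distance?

Shortest is Plan I, total 86 min.

Plan I: 11 + 16 + 21 + 19 + 9 + 10 = 86
Plan II: 13 + 18 + 15 + 17 + 22 + 16 = 101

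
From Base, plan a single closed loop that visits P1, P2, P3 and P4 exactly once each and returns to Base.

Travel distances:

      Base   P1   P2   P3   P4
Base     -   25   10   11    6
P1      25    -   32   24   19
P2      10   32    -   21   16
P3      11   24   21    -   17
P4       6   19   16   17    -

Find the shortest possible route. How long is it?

Minimum total distance: 80.

With 4 stops there are 4!/2 = 12 distinct round trips (a route and its reverse cost the same).
Base-P1-P2-P3-P4-Base: 25+32+21+17+6 = 101
Base-P1-P2-P4-P3-Base: 25+32+16+17+11 = 101
Base-P1-P3-P2-P4-Base: 25+24+21+16+6 = 92
Base-P1-P3-P4-P2-Base: 25+24+17+16+10 = 92
Base-P1-P4-P2-P3-Base: 25+19+16+21+11 = 92
Base-P1-P4-P3-P2-Base: 25+19+17+21+10 = 92
Base-P2-P1-P3-P4-Base: 10+32+24+17+6 = 89
Base-P2-P1-P4-P3-Base: 10+32+19+17+11 = 89
Base-P2-P3-P1-P4-Base: 10+21+24+19+6 = 80
Base-P2-P4-P1-P3-Base: 10+16+19+24+11 = 80
Base-P3-P1-P2-P4-Base: 11+24+32+16+6 = 89
Base-P3-P2-P1-P4-Base: 11+21+32+19+6 = 89
The minimum is 80.
One optimal route: Base → P2 → P3 → P1 → P4 → Base (or its reverse).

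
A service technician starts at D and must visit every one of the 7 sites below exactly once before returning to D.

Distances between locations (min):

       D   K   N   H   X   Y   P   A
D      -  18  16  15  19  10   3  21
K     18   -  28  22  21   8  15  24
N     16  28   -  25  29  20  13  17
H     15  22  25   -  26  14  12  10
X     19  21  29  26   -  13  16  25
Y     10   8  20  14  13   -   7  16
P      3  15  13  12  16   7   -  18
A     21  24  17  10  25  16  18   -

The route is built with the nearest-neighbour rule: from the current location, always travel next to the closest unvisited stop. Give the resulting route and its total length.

D → [P:3 / Y:10 / H:15 / N:16 / K:18 / X:19 / A:21] → P (3)
P → [Y:7 / H:12 / N:13 / K:15 / X:16 / A:18] → Y (7)
Y → [K:8 / X:13 / H:14 / A:16 / N:20] → K (8)
K → [X:21 / H:22 / A:24 / N:28] → X (21)
X → [A:25 / H:26 / N:29] → A (25)
A → [H:10 / N:17] → H (10)
H → [N:25] → N (25)
Return N→D: 16.
Total = 3 + 7 + 8 + 21 + 25 + 10 + 25 + 16 = 115.

Total distance 115 min via the nearest-neighbour route D → P → Y → K → X → A → H → N → D.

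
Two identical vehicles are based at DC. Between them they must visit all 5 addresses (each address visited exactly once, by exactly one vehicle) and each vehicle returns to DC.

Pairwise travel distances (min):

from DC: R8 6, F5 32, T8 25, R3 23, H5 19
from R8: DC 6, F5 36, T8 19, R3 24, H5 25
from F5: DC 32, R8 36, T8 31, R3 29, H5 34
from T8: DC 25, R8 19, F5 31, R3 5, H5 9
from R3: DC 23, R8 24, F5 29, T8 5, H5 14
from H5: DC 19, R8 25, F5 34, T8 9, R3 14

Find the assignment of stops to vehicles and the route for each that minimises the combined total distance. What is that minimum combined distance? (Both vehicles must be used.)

Check every non-empty split of the stops between the two vehicles; for each half take its own optimal tour:
  {R8} + {F5, T8, R3, H5}: 12 + 94 = 106
  {F5} + {R8, T8, R3, H5}: 64 + 63 = 127
  {R8, F5} + {T8, R3, H5}: 74 + 56 = 130
  {T8} + {R8, F5, R3, H5}: 50 + 104 = 154
  {R8, T8} + {F5, R3, H5}: 50 + 94 = 144
  {F5, T8} + {R8, R3, H5}: 88 + 63 = 151
  … (15 splits in total)
Best: vehicle 1 DC → R8 → DC = 12; vehicle 2 DC → F5 → R3 → T8 → H5 → DC = 94; combined 106.

Minimum combined distance: 106 min.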